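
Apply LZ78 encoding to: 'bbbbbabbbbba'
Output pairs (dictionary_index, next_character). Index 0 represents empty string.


LZ78 encoding steps:
Dictionary: {0: ''}
Step 1: w='' (idx 0), next='b' -> output (0, 'b'), add 'b' as idx 1
Step 2: w='b' (idx 1), next='b' -> output (1, 'b'), add 'bb' as idx 2
Step 3: w='bb' (idx 2), next='a' -> output (2, 'a'), add 'bba' as idx 3
Step 4: w='bb' (idx 2), next='b' -> output (2, 'b'), add 'bbb' as idx 4
Step 5: w='bba' (idx 3), end of input -> output (3, '')


Encoded: [(0, 'b'), (1, 'b'), (2, 'a'), (2, 'b'), (3, '')]


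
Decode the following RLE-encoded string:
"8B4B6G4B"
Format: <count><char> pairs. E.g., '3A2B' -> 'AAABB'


Expanding each <count><char> pair:
  8B -> 'BBBBBBBB'
  4B -> 'BBBB'
  6G -> 'GGGGGG'
  4B -> 'BBBB'

Decoded = BBBBBBBBBBBBGGGGGGBBBB


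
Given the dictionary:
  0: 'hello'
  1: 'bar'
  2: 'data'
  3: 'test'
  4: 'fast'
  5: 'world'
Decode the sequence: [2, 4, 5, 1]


Look up each index in the dictionary:
  2 -> 'data'
  4 -> 'fast'
  5 -> 'world'
  1 -> 'bar'

Decoded: "data fast world bar"


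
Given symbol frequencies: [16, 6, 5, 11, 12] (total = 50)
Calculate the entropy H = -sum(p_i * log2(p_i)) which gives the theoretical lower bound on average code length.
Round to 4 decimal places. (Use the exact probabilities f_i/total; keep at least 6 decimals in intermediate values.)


Per-symbol terms -p_i * log2(p_i) with p_i = f_i/50:
  p = 16/50 = 0.320000: log2(p) = -1.643856, -p*log2(p) = 0.526034
  p = 6/50 = 0.120000: log2(p) = -3.058894, -p*log2(p) = 0.367067
  p = 5/50 = 0.100000: log2(p) = -3.321928, -p*log2(p) = 0.332193
  p = 11/50 = 0.220000: log2(p) = -2.184425, -p*log2(p) = 0.480573
  p = 12/50 = 0.240000: log2(p) = -2.058894, -p*log2(p) = 0.494134
H = 0.526034 + 0.367067 + 0.332193 + 0.480573 + 0.494134 = 2.200001

H = 2.2 bits/symbol


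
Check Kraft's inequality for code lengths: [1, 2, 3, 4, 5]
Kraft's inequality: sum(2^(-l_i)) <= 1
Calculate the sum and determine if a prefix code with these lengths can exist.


Sum = 2^(-1) + 2^(-2) + 2^(-3) + 2^(-4) + 2^(-5)
    = 0.5 + 0.25 + 0.125 + 0.0625 + 0.03125
    = 31/32 = 0.96875
Since 0.96875 <= 1, Kraft's inequality IS satisfied.
A prefix code with these lengths CAN exist.

Kraft sum = 0.96875. Satisfied.


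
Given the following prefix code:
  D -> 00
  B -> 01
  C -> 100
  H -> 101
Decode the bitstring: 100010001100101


Decoding step by step:
Bits 100 -> C
Bits 01 -> B
Bits 00 -> D
Bits 01 -> B
Bits 100 -> C
Bits 101 -> H


Decoded message: CBDBCH


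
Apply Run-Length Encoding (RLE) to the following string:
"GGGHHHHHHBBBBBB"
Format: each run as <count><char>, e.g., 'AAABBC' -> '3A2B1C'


Scanning runs left to right:
  i=0: run of 'G' x 3 -> '3G'
  i=3: run of 'H' x 6 -> '6H'
  i=9: run of 'B' x 6 -> '6B'

RLE = 3G6H6B


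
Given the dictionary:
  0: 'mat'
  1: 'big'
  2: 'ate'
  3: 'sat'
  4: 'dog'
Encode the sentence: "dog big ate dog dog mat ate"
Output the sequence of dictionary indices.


Look up each word in the dictionary:
  'dog' -> 4
  'big' -> 1
  'ate' -> 2
  'dog' -> 4
  'dog' -> 4
  'mat' -> 0
  'ate' -> 2

Encoded: [4, 1, 2, 4, 4, 0, 2]


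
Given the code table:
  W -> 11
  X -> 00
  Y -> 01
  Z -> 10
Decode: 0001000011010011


Decoding:
00 -> X
01 -> Y
00 -> X
00 -> X
11 -> W
01 -> Y
00 -> X
11 -> W


Result: XYXXWYXW


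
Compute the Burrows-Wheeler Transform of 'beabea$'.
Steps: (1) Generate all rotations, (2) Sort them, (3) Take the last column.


Rotations (sorted):
  0: $beabea -> last char: a
  1: a$beabe -> last char: e
  2: abea$be -> last char: e
  3: bea$bea -> last char: a
  4: beabea$ -> last char: $
  5: ea$beab -> last char: b
  6: eabea$b -> last char: b


BWT = aeea$bb


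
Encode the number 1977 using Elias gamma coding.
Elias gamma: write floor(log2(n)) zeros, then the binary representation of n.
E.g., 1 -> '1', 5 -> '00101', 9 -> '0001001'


num_bits = floor(log2(1977)) + 1 = 11
leading_zeros = num_bits - 1 = 10
binary(1977) = 11110111001

Elias gamma(1977) = '0000000000' + '11110111001' = 000000000011110111001 (21 bits)


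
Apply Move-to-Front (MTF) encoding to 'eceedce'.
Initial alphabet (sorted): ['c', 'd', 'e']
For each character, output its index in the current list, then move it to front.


MTF encoding:
'e': index 2 in ['c', 'd', 'e'] -> ['e', 'c', 'd']
'c': index 1 in ['e', 'c', 'd'] -> ['c', 'e', 'd']
'e': index 1 in ['c', 'e', 'd'] -> ['e', 'c', 'd']
'e': index 0 in ['e', 'c', 'd'] -> ['e', 'c', 'd']
'd': index 2 in ['e', 'c', 'd'] -> ['d', 'e', 'c']
'c': index 2 in ['d', 'e', 'c'] -> ['c', 'd', 'e']
'e': index 2 in ['c', 'd', 'e'] -> ['e', 'c', 'd']


Output: [2, 1, 1, 0, 2, 2, 2]


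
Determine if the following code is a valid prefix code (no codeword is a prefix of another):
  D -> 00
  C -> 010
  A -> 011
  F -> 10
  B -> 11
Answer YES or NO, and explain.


Checking each pair (does one codeword prefix another?):
  D='00' vs C='010': no prefix
  D='00' vs A='011': no prefix
  D='00' vs F='10': no prefix
  D='00' vs B='11': no prefix
  C='010' vs D='00': no prefix
  C='010' vs A='011': no prefix
  C='010' vs F='10': no prefix
  C='010' vs B='11': no prefix
  A='011' vs D='00': no prefix
  A='011' vs C='010': no prefix
  A='011' vs F='10': no prefix
  A='011' vs B='11': no prefix
  F='10' vs D='00': no prefix
  F='10' vs C='010': no prefix
  F='10' vs A='011': no prefix
  F='10' vs B='11': no prefix
  B='11' vs D='00': no prefix
  B='11' vs C='010': no prefix
  B='11' vs A='011': no prefix
  B='11' vs F='10': no prefix
No violation found over all pairs.

YES -- this is a valid prefix code. No codeword is a prefix of any other codeword.


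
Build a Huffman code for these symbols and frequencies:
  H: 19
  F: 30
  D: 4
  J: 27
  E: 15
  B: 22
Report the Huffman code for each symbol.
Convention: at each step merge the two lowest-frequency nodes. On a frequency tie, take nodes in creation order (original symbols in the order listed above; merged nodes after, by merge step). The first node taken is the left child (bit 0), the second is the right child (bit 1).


Huffman tree construction:
Step 1: Merge D(4) + E(15) = 19
Step 2: Merge H(19) + (D+E)(19) = 38
Step 3: Merge B(22) + J(27) = 49
Step 4: Merge F(30) + (H+(D+E))(38) = 68
Step 5: Merge (B+J)(49) + (F+(H+(D+E)))(68) = 117
Read each symbol's code off the tree from the root (left child = 0, right child = 1).

Codes:
  H: 110 (length 3)
  F: 10 (length 2)
  D: 1110 (length 4)
  J: 01 (length 2)
  E: 1111 (length 4)
  B: 00 (length 2)
Average code length: 291/117 = 2.4872 bits/symbol


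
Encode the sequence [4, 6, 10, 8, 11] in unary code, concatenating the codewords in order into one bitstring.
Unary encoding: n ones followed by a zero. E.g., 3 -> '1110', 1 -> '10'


Encode each number as n ones followed by a terminating 0:
  4 -> 11110 (5 bits)
  6 -> 1111110 (7 bits)
  10 -> 11111111110 (11 bits)
  8 -> 111111110 (9 bits)
  11 -> 111111111110 (12 bits)
Total length = 5 + 7 + 11 + 9 + 12 = 44 bits.

Unary([4, 6, 10, 8, 11]) = 11110111111011111111110111111110111111111110 (44 bits)


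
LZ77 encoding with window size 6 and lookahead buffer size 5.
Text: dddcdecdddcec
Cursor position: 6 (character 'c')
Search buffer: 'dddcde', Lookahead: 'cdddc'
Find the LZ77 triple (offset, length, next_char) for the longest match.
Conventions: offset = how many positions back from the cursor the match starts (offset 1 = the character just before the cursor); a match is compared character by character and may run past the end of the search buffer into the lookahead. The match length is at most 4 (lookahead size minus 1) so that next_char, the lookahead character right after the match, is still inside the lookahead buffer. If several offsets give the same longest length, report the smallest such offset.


Try each offset into the search buffer:
  offset=1 (pos 5, char 'e'): match length 0
  offset=2 (pos 4, char 'd'): match length 0
  offset=3 (pos 3, char 'c'): match length 2
  offset=4 (pos 2, char 'd'): match length 0
  offset=5 (pos 1, char 'd'): match length 0
  offset=6 (pos 0, char 'd'): match length 0
Longest match has length 2 at offset 3.
next_char = character at position 6 + 2 = 8 -> 'd'

Best match: offset=3, length=2 (matching 'cd' starting at position 3)
LZ77 triple: (3, 2, 'd')


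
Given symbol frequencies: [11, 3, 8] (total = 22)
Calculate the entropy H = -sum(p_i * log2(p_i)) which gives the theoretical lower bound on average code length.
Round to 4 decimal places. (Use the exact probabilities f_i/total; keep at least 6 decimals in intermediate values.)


Per-symbol terms -p_i * log2(p_i) with p_i = f_i/22:
  p = 11/22 = 0.500000: log2(p) = -1.000000, -p*log2(p) = 0.500000
  p = 3/22 = 0.136364: log2(p) = -2.874469, -p*log2(p) = 0.391973
  p = 8/22 = 0.363636: log2(p) = -1.459432, -p*log2(p) = 0.530702
H = 0.500000 + 0.391973 + 0.530702 = 1.422675

H = 1.4227 bits/symbol


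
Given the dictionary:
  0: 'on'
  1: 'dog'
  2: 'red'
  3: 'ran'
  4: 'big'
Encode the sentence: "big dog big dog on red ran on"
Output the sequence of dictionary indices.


Look up each word in the dictionary:
  'big' -> 4
  'dog' -> 1
  'big' -> 4
  'dog' -> 1
  'on' -> 0
  'red' -> 2
  'ran' -> 3
  'on' -> 0

Encoded: [4, 1, 4, 1, 0, 2, 3, 0]


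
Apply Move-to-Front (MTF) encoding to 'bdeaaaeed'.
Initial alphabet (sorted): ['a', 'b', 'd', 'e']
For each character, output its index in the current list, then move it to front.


MTF encoding:
'b': index 1 in ['a', 'b', 'd', 'e'] -> ['b', 'a', 'd', 'e']
'd': index 2 in ['b', 'a', 'd', 'e'] -> ['d', 'b', 'a', 'e']
'e': index 3 in ['d', 'b', 'a', 'e'] -> ['e', 'd', 'b', 'a']
'a': index 3 in ['e', 'd', 'b', 'a'] -> ['a', 'e', 'd', 'b']
'a': index 0 in ['a', 'e', 'd', 'b'] -> ['a', 'e', 'd', 'b']
'a': index 0 in ['a', 'e', 'd', 'b'] -> ['a', 'e', 'd', 'b']
'e': index 1 in ['a', 'e', 'd', 'b'] -> ['e', 'a', 'd', 'b']
'e': index 0 in ['e', 'a', 'd', 'b'] -> ['e', 'a', 'd', 'b']
'd': index 2 in ['e', 'a', 'd', 'b'] -> ['d', 'e', 'a', 'b']


Output: [1, 2, 3, 3, 0, 0, 1, 0, 2]


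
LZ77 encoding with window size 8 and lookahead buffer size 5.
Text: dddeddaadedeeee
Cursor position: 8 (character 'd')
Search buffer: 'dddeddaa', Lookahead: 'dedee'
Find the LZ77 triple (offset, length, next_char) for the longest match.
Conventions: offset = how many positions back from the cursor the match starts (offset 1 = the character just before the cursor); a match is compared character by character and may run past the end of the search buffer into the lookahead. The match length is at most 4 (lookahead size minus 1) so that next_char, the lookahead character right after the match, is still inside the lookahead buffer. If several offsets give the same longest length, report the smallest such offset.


Try each offset into the search buffer:
  offset=1 (pos 7, char 'a'): match length 0
  offset=2 (pos 6, char 'a'): match length 0
  offset=3 (pos 5, char 'd'): match length 1
  offset=4 (pos 4, char 'd'): match length 1
  offset=5 (pos 3, char 'e'): match length 0
  offset=6 (pos 2, char 'd'): match length 3
  offset=7 (pos 1, char 'd'): match length 1
  offset=8 (pos 0, char 'd'): match length 1
Longest match has length 3 at offset 6.
next_char = character at position 8 + 3 = 11 -> 'e'

Best match: offset=6, length=3 (matching 'ded' starting at position 2)
LZ77 triple: (6, 3, 'e')


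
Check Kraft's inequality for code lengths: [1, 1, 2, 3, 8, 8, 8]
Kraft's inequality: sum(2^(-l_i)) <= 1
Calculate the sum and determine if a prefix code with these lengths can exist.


Sum = 2^(-1) + 2^(-1) + 2^(-2) + 2^(-3) + 2^(-8) + 2^(-8) + 2^(-8)
    = 0.5 + 0.5 + 0.25 + 0.125 + 0.00390625 + 0.00390625 + 0.00390625
    = 355/256 = 1.38671875
Since 1.38671875 > 1, Kraft's inequality is NOT satisfied.
A prefix code with these lengths CANNOT exist.

Kraft sum = 1.38671875. Not satisfied.


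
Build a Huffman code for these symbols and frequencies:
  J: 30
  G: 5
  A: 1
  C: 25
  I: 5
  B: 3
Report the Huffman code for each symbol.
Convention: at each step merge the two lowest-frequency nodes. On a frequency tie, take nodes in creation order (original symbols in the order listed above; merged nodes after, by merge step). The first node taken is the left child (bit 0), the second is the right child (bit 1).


Huffman tree construction:
Step 1: Merge A(1) + B(3) = 4
Step 2: Merge (A+B)(4) + G(5) = 9
Step 3: Merge I(5) + ((A+B)+G)(9) = 14
Step 4: Merge (I+((A+B)+G))(14) + C(25) = 39
Step 5: Merge J(30) + ((I+((A+B)+G))+C)(39) = 69
Read each symbol's code off the tree from the root (left child = 0, right child = 1).

Codes:
  J: 0 (length 1)
  G: 1011 (length 4)
  A: 10100 (length 5)
  C: 11 (length 2)
  I: 100 (length 3)
  B: 10101 (length 5)
Average code length: 135/69 = 1.9565 bits/symbol


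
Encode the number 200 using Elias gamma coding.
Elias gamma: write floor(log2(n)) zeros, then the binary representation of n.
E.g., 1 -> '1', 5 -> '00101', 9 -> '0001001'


num_bits = floor(log2(200)) + 1 = 8
leading_zeros = num_bits - 1 = 7
binary(200) = 11001000

Elias gamma(200) = '0000000' + '11001000' = 000000011001000 (15 bits)


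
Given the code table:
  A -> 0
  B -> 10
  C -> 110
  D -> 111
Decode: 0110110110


Decoding:
0 -> A
110 -> C
110 -> C
110 -> C


Result: ACCC


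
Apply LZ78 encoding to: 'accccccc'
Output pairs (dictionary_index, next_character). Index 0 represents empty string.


LZ78 encoding steps:
Dictionary: {0: ''}
Step 1: w='' (idx 0), next='a' -> output (0, 'a'), add 'a' as idx 1
Step 2: w='' (idx 0), next='c' -> output (0, 'c'), add 'c' as idx 2
Step 3: w='c' (idx 2), next='c' -> output (2, 'c'), add 'cc' as idx 3
Step 4: w='cc' (idx 3), next='c' -> output (3, 'c'), add 'ccc' as idx 4
Step 5: w='c' (idx 2), end of input -> output (2, '')


Encoded: [(0, 'a'), (0, 'c'), (2, 'c'), (3, 'c'), (2, '')]


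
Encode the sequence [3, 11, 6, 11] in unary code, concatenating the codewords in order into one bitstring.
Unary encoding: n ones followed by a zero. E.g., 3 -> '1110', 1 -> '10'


Encode each number as n ones followed by a terminating 0:
  3 -> 1110 (4 bits)
  11 -> 111111111110 (12 bits)
  6 -> 1111110 (7 bits)
  11 -> 111111111110 (12 bits)
Total length = 4 + 12 + 7 + 12 = 35 bits.

Unary([3, 11, 6, 11]) = 11101111111111101111110111111111110 (35 bits)


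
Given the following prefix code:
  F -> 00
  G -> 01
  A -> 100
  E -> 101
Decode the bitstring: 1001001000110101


Decoding step by step:
Bits 100 -> A
Bits 100 -> A
Bits 100 -> A
Bits 01 -> G
Bits 101 -> E
Bits 01 -> G


Decoded message: AAAGEG


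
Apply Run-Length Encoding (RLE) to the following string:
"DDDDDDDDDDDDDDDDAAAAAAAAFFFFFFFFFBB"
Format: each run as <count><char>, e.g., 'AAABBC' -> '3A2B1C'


Scanning runs left to right:
  i=0: run of 'D' x 16 -> '16D'
  i=16: run of 'A' x 8 -> '8A'
  i=24: run of 'F' x 9 -> '9F'
  i=33: run of 'B' x 2 -> '2B'

RLE = 16D8A9F2B


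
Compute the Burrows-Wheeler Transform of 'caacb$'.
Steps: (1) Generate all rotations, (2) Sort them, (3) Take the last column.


Rotations (sorted):
  0: $caacb -> last char: b
  1: aacb$c -> last char: c
  2: acb$ca -> last char: a
  3: b$caac -> last char: c
  4: caacb$ -> last char: $
  5: cb$caa -> last char: a


BWT = bcac$a


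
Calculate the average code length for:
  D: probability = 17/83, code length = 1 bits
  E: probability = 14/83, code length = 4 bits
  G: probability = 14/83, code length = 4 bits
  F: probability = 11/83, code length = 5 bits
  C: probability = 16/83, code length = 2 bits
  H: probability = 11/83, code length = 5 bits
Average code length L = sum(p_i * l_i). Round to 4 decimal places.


Weighted contributions p_i * l_i:
  D: (17/83) * 1 = 17/83
  E: (14/83) * 4 = 56/83
  G: (14/83) * 4 = 56/83
  F: (11/83) * 5 = 55/83
  C: (16/83) * 2 = 32/83
  H: (11/83) * 5 = 55/83
Sum = (17 + 56 + 56 + 55 + 32 + 55)/83 = 271/83

L = 271/83 = 3.2651 bits/symbol


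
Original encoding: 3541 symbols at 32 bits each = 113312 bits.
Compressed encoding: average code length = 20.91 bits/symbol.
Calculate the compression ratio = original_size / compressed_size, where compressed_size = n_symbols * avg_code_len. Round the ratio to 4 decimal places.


original_size = n_symbols * orig_bits = 3541 * 32 = 113312 bits
compressed_size = n_symbols * avg_code_len = 3541 * 20.91 = 74042.31 bits
ratio = original_size / compressed_size = 113312 / 74042.31 = 1.5304

Compression ratio = 1.5304


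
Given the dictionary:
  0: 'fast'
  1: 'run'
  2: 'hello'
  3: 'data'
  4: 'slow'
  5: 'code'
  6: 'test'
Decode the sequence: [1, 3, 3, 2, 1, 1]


Look up each index in the dictionary:
  1 -> 'run'
  3 -> 'data'
  3 -> 'data'
  2 -> 'hello'
  1 -> 'run'
  1 -> 'run'

Decoded: "run data data hello run run"


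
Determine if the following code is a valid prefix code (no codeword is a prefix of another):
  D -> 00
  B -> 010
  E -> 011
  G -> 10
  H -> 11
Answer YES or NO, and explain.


Checking each pair (does one codeword prefix another?):
  D='00' vs B='010': no prefix
  D='00' vs E='011': no prefix
  D='00' vs G='10': no prefix
  D='00' vs H='11': no prefix
  B='010' vs D='00': no prefix
  B='010' vs E='011': no prefix
  B='010' vs G='10': no prefix
  B='010' vs H='11': no prefix
  E='011' vs D='00': no prefix
  E='011' vs B='010': no prefix
  E='011' vs G='10': no prefix
  E='011' vs H='11': no prefix
  G='10' vs D='00': no prefix
  G='10' vs B='010': no prefix
  G='10' vs E='011': no prefix
  G='10' vs H='11': no prefix
  H='11' vs D='00': no prefix
  H='11' vs B='010': no prefix
  H='11' vs E='011': no prefix
  H='11' vs G='10': no prefix
No violation found over all pairs.

YES -- this is a valid prefix code. No codeword is a prefix of any other codeword.


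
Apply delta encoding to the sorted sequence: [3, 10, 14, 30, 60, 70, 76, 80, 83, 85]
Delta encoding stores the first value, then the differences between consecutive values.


First value: 3
Deltas:
  10 - 3 = 7
  14 - 10 = 4
  30 - 14 = 16
  60 - 30 = 30
  70 - 60 = 10
  76 - 70 = 6
  80 - 76 = 4
  83 - 80 = 3
  85 - 83 = 2


Delta encoded: [3, 7, 4, 16, 30, 10, 6, 4, 3, 2]


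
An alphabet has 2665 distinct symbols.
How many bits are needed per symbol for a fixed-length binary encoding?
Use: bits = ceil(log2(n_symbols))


log2(2665) = 11.3799
Bracket: 2^11 = 2048 < 2665 <= 2^12 = 4096
So ceil(log2(2665)) = 12

bits = ceil(log2(2665)) = ceil(11.3799) = 12 bits


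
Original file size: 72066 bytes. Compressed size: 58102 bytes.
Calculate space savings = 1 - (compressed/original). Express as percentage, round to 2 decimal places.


ratio = compressed/original = 58102/72066 = 0.806233
savings = 1 - ratio = 1 - 0.806233 = 0.193767
as a percentage: 0.193767 * 100 = 19.38%

Space savings = 1 - 58102/72066 = 19.38%


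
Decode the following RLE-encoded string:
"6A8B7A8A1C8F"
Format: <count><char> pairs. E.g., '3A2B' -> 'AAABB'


Expanding each <count><char> pair:
  6A -> 'AAAAAA'
  8B -> 'BBBBBBBB'
  7A -> 'AAAAAAA'
  8A -> 'AAAAAAAA'
  1C -> 'C'
  8F -> 'FFFFFFFF'

Decoded = AAAAAABBBBBBBBAAAAAAAAAAAAAAACFFFFFFFF


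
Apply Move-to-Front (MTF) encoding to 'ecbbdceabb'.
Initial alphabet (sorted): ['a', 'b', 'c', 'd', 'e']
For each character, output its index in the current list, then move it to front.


MTF encoding:
'e': index 4 in ['a', 'b', 'c', 'd', 'e'] -> ['e', 'a', 'b', 'c', 'd']
'c': index 3 in ['e', 'a', 'b', 'c', 'd'] -> ['c', 'e', 'a', 'b', 'd']
'b': index 3 in ['c', 'e', 'a', 'b', 'd'] -> ['b', 'c', 'e', 'a', 'd']
'b': index 0 in ['b', 'c', 'e', 'a', 'd'] -> ['b', 'c', 'e', 'a', 'd']
'd': index 4 in ['b', 'c', 'e', 'a', 'd'] -> ['d', 'b', 'c', 'e', 'a']
'c': index 2 in ['d', 'b', 'c', 'e', 'a'] -> ['c', 'd', 'b', 'e', 'a']
'e': index 3 in ['c', 'd', 'b', 'e', 'a'] -> ['e', 'c', 'd', 'b', 'a']
'a': index 4 in ['e', 'c', 'd', 'b', 'a'] -> ['a', 'e', 'c', 'd', 'b']
'b': index 4 in ['a', 'e', 'c', 'd', 'b'] -> ['b', 'a', 'e', 'c', 'd']
'b': index 0 in ['b', 'a', 'e', 'c', 'd'] -> ['b', 'a', 'e', 'c', 'd']


Output: [4, 3, 3, 0, 4, 2, 3, 4, 4, 0]


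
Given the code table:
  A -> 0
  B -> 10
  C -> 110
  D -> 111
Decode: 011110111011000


Decoding:
0 -> A
111 -> D
10 -> B
111 -> D
0 -> A
110 -> C
0 -> A
0 -> A


Result: ADBDACAA


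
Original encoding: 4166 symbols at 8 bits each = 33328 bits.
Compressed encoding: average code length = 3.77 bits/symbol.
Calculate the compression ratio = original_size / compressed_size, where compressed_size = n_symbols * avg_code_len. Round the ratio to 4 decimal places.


original_size = n_symbols * orig_bits = 4166 * 8 = 33328 bits
compressed_size = n_symbols * avg_code_len = 4166 * 3.77 = 15705.82 bits
ratio = original_size / compressed_size = 33328 / 15705.82 = 2.122

Compression ratio = 2.122


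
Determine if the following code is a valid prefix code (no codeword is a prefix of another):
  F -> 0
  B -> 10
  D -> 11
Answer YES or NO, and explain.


Checking each pair (does one codeword prefix another?):
  F='0' vs B='10': no prefix
  F='0' vs D='11': no prefix
  B='10' vs F='0': no prefix
  B='10' vs D='11': no prefix
  D='11' vs F='0': no prefix
  D='11' vs B='10': no prefix
No violation found over all pairs.

YES -- this is a valid prefix code. No codeword is a prefix of any other codeword.


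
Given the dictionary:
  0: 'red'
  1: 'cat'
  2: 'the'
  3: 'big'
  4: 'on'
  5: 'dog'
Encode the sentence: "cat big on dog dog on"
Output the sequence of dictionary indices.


Look up each word in the dictionary:
  'cat' -> 1
  'big' -> 3
  'on' -> 4
  'dog' -> 5
  'dog' -> 5
  'on' -> 4

Encoded: [1, 3, 4, 5, 5, 4]


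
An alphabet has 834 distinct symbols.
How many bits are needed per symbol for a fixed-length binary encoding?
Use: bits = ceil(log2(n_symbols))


log2(834) = 9.7039
Bracket: 2^9 = 512 < 834 <= 2^10 = 1024
So ceil(log2(834)) = 10

bits = ceil(log2(834)) = ceil(9.7039) = 10 bits


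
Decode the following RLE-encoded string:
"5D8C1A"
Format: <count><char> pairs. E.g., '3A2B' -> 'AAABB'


Expanding each <count><char> pair:
  5D -> 'DDDDD'
  8C -> 'CCCCCCCC'
  1A -> 'A'

Decoded = DDDDDCCCCCCCCA


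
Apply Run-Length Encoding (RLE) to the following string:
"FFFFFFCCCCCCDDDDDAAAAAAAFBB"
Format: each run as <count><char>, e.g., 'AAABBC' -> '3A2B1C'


Scanning runs left to right:
  i=0: run of 'F' x 6 -> '6F'
  i=6: run of 'C' x 6 -> '6C'
  i=12: run of 'D' x 5 -> '5D'
  i=17: run of 'A' x 7 -> '7A'
  i=24: run of 'F' x 1 -> '1F'
  i=25: run of 'B' x 2 -> '2B'

RLE = 6F6C5D7A1F2B


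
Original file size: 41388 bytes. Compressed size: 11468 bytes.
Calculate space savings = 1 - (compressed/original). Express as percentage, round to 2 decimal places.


ratio = compressed/original = 11468/41388 = 0.277085
savings = 1 - ratio = 1 - 0.277085 = 0.722915
as a percentage: 0.722915 * 100 = 72.29%

Space savings = 1 - 11468/41388 = 72.29%


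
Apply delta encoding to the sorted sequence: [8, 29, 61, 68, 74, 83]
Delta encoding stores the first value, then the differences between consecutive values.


First value: 8
Deltas:
  29 - 8 = 21
  61 - 29 = 32
  68 - 61 = 7
  74 - 68 = 6
  83 - 74 = 9


Delta encoded: [8, 21, 32, 7, 6, 9]


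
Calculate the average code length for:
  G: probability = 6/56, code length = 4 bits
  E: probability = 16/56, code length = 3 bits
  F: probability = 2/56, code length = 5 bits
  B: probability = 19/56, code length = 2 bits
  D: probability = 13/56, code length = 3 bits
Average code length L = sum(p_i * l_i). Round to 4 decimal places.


Weighted contributions p_i * l_i:
  G: (6/56) * 4 = 24/56
  E: (16/56) * 3 = 48/56
  F: (2/56) * 5 = 10/56
  B: (19/56) * 2 = 38/56
  D: (13/56) * 3 = 39/56
Sum = (24 + 48 + 10 + 38 + 39)/56 = 159/56

L = 159/56 = 2.8393 bits/symbol


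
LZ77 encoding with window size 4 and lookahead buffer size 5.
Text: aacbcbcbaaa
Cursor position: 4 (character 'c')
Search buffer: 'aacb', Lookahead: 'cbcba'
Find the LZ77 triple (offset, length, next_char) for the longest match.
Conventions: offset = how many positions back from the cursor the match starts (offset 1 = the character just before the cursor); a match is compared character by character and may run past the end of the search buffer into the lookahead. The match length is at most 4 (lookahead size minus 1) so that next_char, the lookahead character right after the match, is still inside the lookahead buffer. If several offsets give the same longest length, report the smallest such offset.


Try each offset into the search buffer:
  offset=1 (pos 3, char 'b'): match length 0
  offset=2 (pos 2, char 'c'): match length 4
  offset=3 (pos 1, char 'a'): match length 0
  offset=4 (pos 0, char 'a'): match length 0
Longest match has length 4 at offset 2.
next_char = character at position 4 + 4 = 8 -> 'a'

Best match: offset=2, length=4 (matching 'cbcb' starting at position 2)
LZ77 triple: (2, 4, 'a')


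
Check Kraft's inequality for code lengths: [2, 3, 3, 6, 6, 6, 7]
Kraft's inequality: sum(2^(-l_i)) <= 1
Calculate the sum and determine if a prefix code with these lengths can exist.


Sum = 2^(-2) + 2^(-3) + 2^(-3) + 2^(-6) + 2^(-6) + 2^(-6) + 2^(-7)
    = 0.25 + 0.125 + 0.125 + 0.015625 + 0.015625 + 0.015625 + 0.0078125
    = 71/128 = 0.5546875
Since 0.5546875 <= 1, Kraft's inequality IS satisfied.
A prefix code with these lengths CAN exist.

Kraft sum = 0.5546875. Satisfied.


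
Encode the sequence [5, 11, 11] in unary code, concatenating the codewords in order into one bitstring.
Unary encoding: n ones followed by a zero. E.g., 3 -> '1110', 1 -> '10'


Encode each number as n ones followed by a terminating 0:
  5 -> 111110 (6 bits)
  11 -> 111111111110 (12 bits)
  11 -> 111111111110 (12 bits)
Total length = 6 + 12 + 12 = 30 bits.

Unary([5, 11, 11]) = 111110111111111110111111111110 (30 bits)


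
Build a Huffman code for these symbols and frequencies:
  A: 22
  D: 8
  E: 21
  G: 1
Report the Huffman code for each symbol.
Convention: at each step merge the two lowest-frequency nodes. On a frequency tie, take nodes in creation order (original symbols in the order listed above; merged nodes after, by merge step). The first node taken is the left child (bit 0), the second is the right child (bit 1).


Huffman tree construction:
Step 1: Merge G(1) + D(8) = 9
Step 2: Merge (G+D)(9) + E(21) = 30
Step 3: Merge A(22) + ((G+D)+E)(30) = 52
Read each symbol's code off the tree from the root (left child = 0, right child = 1).

Codes:
  A: 0 (length 1)
  D: 101 (length 3)
  E: 11 (length 2)
  G: 100 (length 3)
Average code length: 91/52 = 1.7500 bits/symbol


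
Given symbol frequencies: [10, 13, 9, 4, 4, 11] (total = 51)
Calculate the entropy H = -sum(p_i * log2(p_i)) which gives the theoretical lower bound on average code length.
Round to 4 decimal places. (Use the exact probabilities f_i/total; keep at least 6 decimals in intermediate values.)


Per-symbol terms -p_i * log2(p_i) with p_i = f_i/51:
  p = 10/51 = 0.196078: log2(p) = -2.350497, -p*log2(p) = 0.460882
  p = 13/51 = 0.254902: log2(p) = -1.971986, -p*log2(p) = 0.502663
  p = 9/51 = 0.176471: log2(p) = -2.502500, -p*log2(p) = 0.441618
  p = 4/51 = 0.078431: log2(p) = -3.672425, -p*log2(p) = 0.288033
  p = 4/51 = 0.078431: log2(p) = -3.672425, -p*log2(p) = 0.288033
  p = 11/51 = 0.215686: log2(p) = -2.212994, -p*log2(p) = 0.477312
H = 0.460882 + 0.502663 + 0.441618 + 0.288033 + 0.288033 + 0.477312 = 2.458541

H = 2.4585 bits/symbol


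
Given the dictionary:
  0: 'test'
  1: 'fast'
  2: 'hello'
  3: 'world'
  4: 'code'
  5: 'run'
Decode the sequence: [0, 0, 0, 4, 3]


Look up each index in the dictionary:
  0 -> 'test'
  0 -> 'test'
  0 -> 'test'
  4 -> 'code'
  3 -> 'world'

Decoded: "test test test code world"


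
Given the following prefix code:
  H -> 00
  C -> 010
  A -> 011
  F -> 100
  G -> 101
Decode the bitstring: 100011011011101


Decoding step by step:
Bits 100 -> F
Bits 011 -> A
Bits 011 -> A
Bits 011 -> A
Bits 101 -> G


Decoded message: FAAAG


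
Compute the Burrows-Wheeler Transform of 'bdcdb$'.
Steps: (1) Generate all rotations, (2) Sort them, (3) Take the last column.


Rotations (sorted):
  0: $bdcdb -> last char: b
  1: b$bdcd -> last char: d
  2: bdcdb$ -> last char: $
  3: cdb$bd -> last char: d
  4: db$bdc -> last char: c
  5: dcdb$b -> last char: b


BWT = bd$dcb


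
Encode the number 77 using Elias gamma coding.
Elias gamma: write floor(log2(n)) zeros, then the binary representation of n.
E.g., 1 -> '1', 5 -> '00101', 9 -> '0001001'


num_bits = floor(log2(77)) + 1 = 7
leading_zeros = num_bits - 1 = 6
binary(77) = 1001101

Elias gamma(77) = '000000' + '1001101' = 0000001001101 (13 bits)


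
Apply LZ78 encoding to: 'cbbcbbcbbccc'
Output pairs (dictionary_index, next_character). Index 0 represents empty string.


LZ78 encoding steps:
Dictionary: {0: ''}
Step 1: w='' (idx 0), next='c' -> output (0, 'c'), add 'c' as idx 1
Step 2: w='' (idx 0), next='b' -> output (0, 'b'), add 'b' as idx 2
Step 3: w='b' (idx 2), next='c' -> output (2, 'c'), add 'bc' as idx 3
Step 4: w='b' (idx 2), next='b' -> output (2, 'b'), add 'bb' as idx 4
Step 5: w='c' (idx 1), next='b' -> output (1, 'b'), add 'cb' as idx 5
Step 6: w='bc' (idx 3), next='c' -> output (3, 'c'), add 'bcc' as idx 6
Step 7: w='c' (idx 1), end of input -> output (1, '')


Encoded: [(0, 'c'), (0, 'b'), (2, 'c'), (2, 'b'), (1, 'b'), (3, 'c'), (1, '')]


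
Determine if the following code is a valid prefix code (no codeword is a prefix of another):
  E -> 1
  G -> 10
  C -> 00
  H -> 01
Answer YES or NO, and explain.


Checking each pair (does one codeword prefix another?):
  E='1' vs G='10': prefix -- VIOLATION

NO -- this is NOT a valid prefix code. E (1) is a prefix of G (10).


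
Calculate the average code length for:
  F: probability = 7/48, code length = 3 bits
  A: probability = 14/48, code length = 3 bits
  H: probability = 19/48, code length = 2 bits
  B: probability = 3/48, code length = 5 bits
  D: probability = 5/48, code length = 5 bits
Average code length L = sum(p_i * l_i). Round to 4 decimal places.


Weighted contributions p_i * l_i:
  F: (7/48) * 3 = 21/48
  A: (14/48) * 3 = 42/48
  H: (19/48) * 2 = 38/48
  B: (3/48) * 5 = 15/48
  D: (5/48) * 5 = 25/48
Sum = (21 + 42 + 38 + 15 + 25)/48 = 141/48

L = 141/48 = 2.9375 bits/symbol


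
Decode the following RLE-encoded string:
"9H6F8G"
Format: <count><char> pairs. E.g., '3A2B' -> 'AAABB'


Expanding each <count><char> pair:
  9H -> 'HHHHHHHHH'
  6F -> 'FFFFFF'
  8G -> 'GGGGGGGG'

Decoded = HHHHHHHHHFFFFFFGGGGGGGG


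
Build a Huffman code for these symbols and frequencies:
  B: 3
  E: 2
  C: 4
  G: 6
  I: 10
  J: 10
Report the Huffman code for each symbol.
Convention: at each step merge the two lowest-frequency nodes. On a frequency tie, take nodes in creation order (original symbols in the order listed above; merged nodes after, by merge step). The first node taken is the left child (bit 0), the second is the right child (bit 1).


Huffman tree construction:
Step 1: Merge E(2) + B(3) = 5
Step 2: Merge C(4) + (E+B)(5) = 9
Step 3: Merge G(6) + (C+(E+B))(9) = 15
Step 4: Merge I(10) + J(10) = 20
Step 5: Merge (G+(C+(E+B)))(15) + (I+J)(20) = 35
Read each symbol's code off the tree from the root (left child = 0, right child = 1).

Codes:
  B: 0111 (length 4)
  E: 0110 (length 4)
  C: 010 (length 3)
  G: 00 (length 2)
  I: 10 (length 2)
  J: 11 (length 2)
Average code length: 84/35 = 2.4000 bits/symbol


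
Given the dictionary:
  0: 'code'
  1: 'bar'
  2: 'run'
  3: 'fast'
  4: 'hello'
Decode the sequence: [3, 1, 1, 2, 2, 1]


Look up each index in the dictionary:
  3 -> 'fast'
  1 -> 'bar'
  1 -> 'bar'
  2 -> 'run'
  2 -> 'run'
  1 -> 'bar'

Decoded: "fast bar bar run run bar"


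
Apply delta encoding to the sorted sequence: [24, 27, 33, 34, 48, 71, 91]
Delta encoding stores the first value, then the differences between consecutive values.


First value: 24
Deltas:
  27 - 24 = 3
  33 - 27 = 6
  34 - 33 = 1
  48 - 34 = 14
  71 - 48 = 23
  91 - 71 = 20


Delta encoded: [24, 3, 6, 1, 14, 23, 20]


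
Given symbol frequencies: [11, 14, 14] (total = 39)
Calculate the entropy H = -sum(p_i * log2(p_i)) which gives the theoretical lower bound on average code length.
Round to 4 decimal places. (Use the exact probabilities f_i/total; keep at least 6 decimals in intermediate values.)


Per-symbol terms -p_i * log2(p_i) with p_i = f_i/39:
  p = 11/39 = 0.282051: log2(p) = -1.825971, -p*log2(p) = 0.515017
  p = 14/39 = 0.358974: log2(p) = -1.478047, -p*log2(p) = 0.530581
  p = 14/39 = 0.358974: log2(p) = -1.478047, -p*log2(p) = 0.530581
H = 0.515017 + 0.530581 + 0.530581 = 1.576179

H = 1.5762 bits/symbol


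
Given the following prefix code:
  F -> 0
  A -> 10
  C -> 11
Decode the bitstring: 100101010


Decoding step by step:
Bits 10 -> A
Bits 0 -> F
Bits 10 -> A
Bits 10 -> A
Bits 10 -> A


Decoded message: AFAAA


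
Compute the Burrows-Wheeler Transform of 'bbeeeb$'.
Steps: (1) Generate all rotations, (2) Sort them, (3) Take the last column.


Rotations (sorted):
  0: $bbeeeb -> last char: b
  1: b$bbeee -> last char: e
  2: bbeeeb$ -> last char: $
  3: beeeb$b -> last char: b
  4: eb$bbee -> last char: e
  5: eeb$bbe -> last char: e
  6: eeeb$bb -> last char: b


BWT = be$beeb


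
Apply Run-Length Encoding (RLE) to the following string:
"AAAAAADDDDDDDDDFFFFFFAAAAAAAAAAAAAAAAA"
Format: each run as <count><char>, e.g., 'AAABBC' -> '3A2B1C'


Scanning runs left to right:
  i=0: run of 'A' x 6 -> '6A'
  i=6: run of 'D' x 9 -> '9D'
  i=15: run of 'F' x 6 -> '6F'
  i=21: run of 'A' x 17 -> '17A'

RLE = 6A9D6F17A


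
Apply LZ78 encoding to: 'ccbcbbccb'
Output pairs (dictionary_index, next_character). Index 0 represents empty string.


LZ78 encoding steps:
Dictionary: {0: ''}
Step 1: w='' (idx 0), next='c' -> output (0, 'c'), add 'c' as idx 1
Step 2: w='c' (idx 1), next='b' -> output (1, 'b'), add 'cb' as idx 2
Step 3: w='cb' (idx 2), next='b' -> output (2, 'b'), add 'cbb' as idx 3
Step 4: w='c' (idx 1), next='c' -> output (1, 'c'), add 'cc' as idx 4
Step 5: w='' (idx 0), next='b' -> output (0, 'b'), add 'b' as idx 5


Encoded: [(0, 'c'), (1, 'b'), (2, 'b'), (1, 'c'), (0, 'b')]


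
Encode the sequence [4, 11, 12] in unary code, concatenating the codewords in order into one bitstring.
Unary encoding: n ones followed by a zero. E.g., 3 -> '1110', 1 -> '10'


Encode each number as n ones followed by a terminating 0:
  4 -> 11110 (5 bits)
  11 -> 111111111110 (12 bits)
  12 -> 1111111111110 (13 bits)
Total length = 5 + 12 + 13 = 30 bits.

Unary([4, 11, 12]) = 111101111111111101111111111110 (30 bits)


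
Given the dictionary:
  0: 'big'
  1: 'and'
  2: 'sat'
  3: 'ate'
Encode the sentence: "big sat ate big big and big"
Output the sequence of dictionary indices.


Look up each word in the dictionary:
  'big' -> 0
  'sat' -> 2
  'ate' -> 3
  'big' -> 0
  'big' -> 0
  'and' -> 1
  'big' -> 0

Encoded: [0, 2, 3, 0, 0, 1, 0]


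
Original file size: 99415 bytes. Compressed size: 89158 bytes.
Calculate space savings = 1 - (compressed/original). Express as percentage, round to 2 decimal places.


ratio = compressed/original = 89158/99415 = 0.896826
savings = 1 - ratio = 1 - 0.896826 = 0.103174
as a percentage: 0.103174 * 100 = 10.32%

Space savings = 1 - 89158/99415 = 10.32%


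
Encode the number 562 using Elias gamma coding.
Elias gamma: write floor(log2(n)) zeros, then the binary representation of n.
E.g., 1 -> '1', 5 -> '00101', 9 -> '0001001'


num_bits = floor(log2(562)) + 1 = 10
leading_zeros = num_bits - 1 = 9
binary(562) = 1000110010

Elias gamma(562) = '000000000' + '1000110010' = 0000000001000110010 (19 bits)


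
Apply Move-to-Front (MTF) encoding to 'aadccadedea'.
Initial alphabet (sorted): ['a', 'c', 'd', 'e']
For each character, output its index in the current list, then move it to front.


MTF encoding:
'a': index 0 in ['a', 'c', 'd', 'e'] -> ['a', 'c', 'd', 'e']
'a': index 0 in ['a', 'c', 'd', 'e'] -> ['a', 'c', 'd', 'e']
'd': index 2 in ['a', 'c', 'd', 'e'] -> ['d', 'a', 'c', 'e']
'c': index 2 in ['d', 'a', 'c', 'e'] -> ['c', 'd', 'a', 'e']
'c': index 0 in ['c', 'd', 'a', 'e'] -> ['c', 'd', 'a', 'e']
'a': index 2 in ['c', 'd', 'a', 'e'] -> ['a', 'c', 'd', 'e']
'd': index 2 in ['a', 'c', 'd', 'e'] -> ['d', 'a', 'c', 'e']
'e': index 3 in ['d', 'a', 'c', 'e'] -> ['e', 'd', 'a', 'c']
'd': index 1 in ['e', 'd', 'a', 'c'] -> ['d', 'e', 'a', 'c']
'e': index 1 in ['d', 'e', 'a', 'c'] -> ['e', 'd', 'a', 'c']
'a': index 2 in ['e', 'd', 'a', 'c'] -> ['a', 'e', 'd', 'c']


Output: [0, 0, 2, 2, 0, 2, 2, 3, 1, 1, 2]


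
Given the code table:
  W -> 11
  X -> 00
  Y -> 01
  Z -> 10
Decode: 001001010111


Decoding:
00 -> X
10 -> Z
01 -> Y
01 -> Y
01 -> Y
11 -> W


Result: XZYYYW


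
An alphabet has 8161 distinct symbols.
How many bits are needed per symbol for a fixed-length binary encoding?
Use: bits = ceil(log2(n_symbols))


log2(8161) = 12.9945
Bracket: 2^12 = 4096 < 8161 <= 2^13 = 8192
So ceil(log2(8161)) = 13

bits = ceil(log2(8161)) = ceil(12.9945) = 13 bits


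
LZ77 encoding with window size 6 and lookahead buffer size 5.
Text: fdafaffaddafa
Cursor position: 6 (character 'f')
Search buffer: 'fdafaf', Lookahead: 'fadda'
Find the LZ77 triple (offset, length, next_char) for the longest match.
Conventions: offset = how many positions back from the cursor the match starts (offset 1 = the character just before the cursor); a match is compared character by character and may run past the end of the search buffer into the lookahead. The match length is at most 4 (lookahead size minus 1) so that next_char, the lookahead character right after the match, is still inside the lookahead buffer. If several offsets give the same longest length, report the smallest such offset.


Try each offset into the search buffer:
  offset=1 (pos 5, char 'f'): match length 1
  offset=2 (pos 4, char 'a'): match length 0
  offset=3 (pos 3, char 'f'): match length 2
  offset=4 (pos 2, char 'a'): match length 0
  offset=5 (pos 1, char 'd'): match length 0
  offset=6 (pos 0, char 'f'): match length 1
Longest match has length 2 at offset 3.
next_char = character at position 6 + 2 = 8 -> 'd'

Best match: offset=3, length=2 (matching 'fa' starting at position 3)
LZ77 triple: (3, 2, 'd')


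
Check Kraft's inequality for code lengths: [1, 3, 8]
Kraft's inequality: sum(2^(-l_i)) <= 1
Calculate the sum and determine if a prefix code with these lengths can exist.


Sum = 2^(-1) + 2^(-3) + 2^(-8)
    = 0.5 + 0.125 + 0.00390625
    = 161/256 = 0.62890625
Since 0.62890625 <= 1, Kraft's inequality IS satisfied.
A prefix code with these lengths CAN exist.

Kraft sum = 0.62890625. Satisfied.


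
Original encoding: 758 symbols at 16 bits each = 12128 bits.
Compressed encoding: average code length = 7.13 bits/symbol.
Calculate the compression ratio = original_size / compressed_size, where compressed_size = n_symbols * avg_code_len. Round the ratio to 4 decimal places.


original_size = n_symbols * orig_bits = 758 * 16 = 12128 bits
compressed_size = n_symbols * avg_code_len = 758 * 7.13 = 5404.54 bits
ratio = original_size / compressed_size = 12128 / 5404.54 = 2.244

Compression ratio = 2.244


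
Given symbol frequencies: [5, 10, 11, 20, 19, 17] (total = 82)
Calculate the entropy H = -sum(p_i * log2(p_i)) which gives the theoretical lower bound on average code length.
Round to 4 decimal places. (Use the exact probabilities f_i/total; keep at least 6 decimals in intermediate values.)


Per-symbol terms -p_i * log2(p_i) with p_i = f_i/82:
  p = 5/82 = 0.060976: log2(p) = -4.035624, -p*log2(p) = 0.246075
  p = 10/82 = 0.121951: log2(p) = -3.035624, -p*log2(p) = 0.370198
  p = 11/82 = 0.134146: log2(p) = -2.898120, -p*log2(p) = 0.388772
  p = 20/82 = 0.243902: log2(p) = -2.035624, -p*log2(p) = 0.496494
  p = 19/82 = 0.231707: log2(p) = -2.109624, -p*log2(p) = 0.488815
  p = 17/82 = 0.207317: log2(p) = -2.270089, -p*log2(p) = 0.470628
H = 0.246075 + 0.370198 + 0.388772 + 0.496494 + 0.488815 + 0.470628 = 2.460982

H = 2.461 bits/symbol


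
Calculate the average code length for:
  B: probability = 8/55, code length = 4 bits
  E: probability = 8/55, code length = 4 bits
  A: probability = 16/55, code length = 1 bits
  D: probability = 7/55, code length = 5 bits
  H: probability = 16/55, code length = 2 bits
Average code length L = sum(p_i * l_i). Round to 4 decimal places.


Weighted contributions p_i * l_i:
  B: (8/55) * 4 = 32/55
  E: (8/55) * 4 = 32/55
  A: (16/55) * 1 = 16/55
  D: (7/55) * 5 = 35/55
  H: (16/55) * 2 = 32/55
Sum = (32 + 32 + 16 + 35 + 32)/55 = 147/55

L = 147/55 = 2.6727 bits/symbol
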